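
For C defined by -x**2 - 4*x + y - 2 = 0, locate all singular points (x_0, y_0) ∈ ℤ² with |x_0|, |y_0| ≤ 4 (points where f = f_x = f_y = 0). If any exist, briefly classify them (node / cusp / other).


No singular points in the scanned grid; C is smooth there.

Compute partial derivatives:
  f_x = -2*x - 4.
  f_y = 1.
f_y = 1 is a nonzero constant, so f_y never vanishes: no point (x, y) can satisfy f = f_x = f_y = 0. In particular no (x, y) ∈ {−4, ..., 4}² is singular; the curve is smooth.


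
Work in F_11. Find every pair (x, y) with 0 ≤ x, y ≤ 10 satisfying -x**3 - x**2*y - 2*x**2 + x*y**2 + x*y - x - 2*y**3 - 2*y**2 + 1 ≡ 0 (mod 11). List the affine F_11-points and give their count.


Affine F_11-points: {(1, 3), (2, 3), (3, 3), (3, 7), (4, 0), (5, 1), (5, 7), (5, 10), (8, 6), (8, 9), (8, 10)}; count = 11.

For each of the 121 pairs (x, y) ∈ F_11², evaluate f(x, y) mod 11. Record the zeros.
  x = 0: [0↦1, 1↦8, 2↦10, 3↦6, 4↦6, 5↦9, 6↦3, 7↦9, 8↦4, 9↦9, 10↦1]  zeros at y ∈ ∅
  x = 1: [0↦8, 1↦5, 2↦10, 3↦0, 4↦7, 5↦8, 6↦2, 7↦10, 8↦9, 9↦9, 10↦9]  zeros at y ∈ {3}
  x = 2: [0↦5, 1↦1, 2↦7, 3↦0, 4↦1, 5↦9, 6↦1, 7↦9, 8↦10, 9↦3, 10↦9]  zeros at y ∈ {3}
  x = 3: [0↦8, 1↦1, 2↦6, 3↦0, 4↦4, 5↦6, 6↦5, 7↦0, 8↦1, 9↦7, 10↦6]  zeros at y ∈ {3, 7}
  x = 4: [0↦0, 1↦10, 2↦1, 3↦5, 4↦10, 5↦4, 6↦8, 7↦10, 8↦9, 9↦4, 10↦5]  zeros at y ∈ {0}
  x = 5: [0↦8, 1↦0, 2↦8, 3↦9, 4↦2, 5↦8, 6↦4, 7↦0, 8↦6, 9↦10, 10↦0]  zeros at y ∈ {1, 7, 10}
  x = 6: [0↦4, 1↦9, 2↦10, 3↦6, 4↦7, 5↦1, 6↦9, 7↦8, 8↦8, 9↦8, 10↦7]  zeros at y ∈ ∅
  x = 7: [0↦4, 1↦9, 2↦1, 3↦1, 4↦8, 5↦10, 6↦6, 7↦6, 8↦9, 9↦3, 10↦9]  zeros at y ∈ ∅
  x = 8: [0↦2, 1↦5, 2↦8, 3↦10, 4↦10, 5↦7, 6↦0, 7↦10, 8↦3, 9↦0, 10↦0]  zeros at y ∈ {6, 9, 10}
  x = 9: [0↦3, 1↦2, 2↦3, 3↦5, 4↦7, 5↦8, 6↦7, 7↦3, 8↦6, 9↦4, 10↦7]  zeros at y ∈ ∅
  x = 10: [0↦1, 1↦5, 2↦2, 3↦2, 4↦4, 5↦7, 6↦10, 7↦1, 8↦1, 9↦9, 10↦2]  zeros at y ∈ ∅
Collecting zeros: affine points = {(1, 3), (2, 3), (3, 3), (3, 7), (4, 0), (5, 1), (5, 7), (5, 10), (8, 6), (8, 9), (8, 10)}.
Total count |C(F_11)_aff| = 11.


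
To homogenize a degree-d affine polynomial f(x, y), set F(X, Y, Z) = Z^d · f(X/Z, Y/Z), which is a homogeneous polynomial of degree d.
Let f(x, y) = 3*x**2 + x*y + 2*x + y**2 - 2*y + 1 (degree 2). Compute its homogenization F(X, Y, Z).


F(X, Y, Z) = 3*X**2 + X*Y + 2*X*Z + Y**2 - 2*Y*Z + Z**2

deg(f) = 2.
Substitute x = X/Z, y = Y/Z into f, then multiply by Z^2.
  monomial 3·x^2·y^0 ↦ 3·X^2·Y^0·Z^0.
  monomial 1·x^1·y^1 ↦ 1·X^1·Y^1·Z^0.
  monomial 2·x^1·y^0 ↦ 2·X^1·Y^0·Z^1.
  monomial 1·x^0·y^2 ↦ 1·X^0·Y^2·Z^0.
  monomial -2·x^0·y^1 ↦ -2·X^0·Y^1·Z^1.
  monomial 1·x^0·y^0 ↦ 1·X^0·Y^0·Z^2.
Collecting: F(X, Y, Z) = 3*X**2 + X*Y + 2*X*Z + Y**2 - 2*Y*Z + Z**2.


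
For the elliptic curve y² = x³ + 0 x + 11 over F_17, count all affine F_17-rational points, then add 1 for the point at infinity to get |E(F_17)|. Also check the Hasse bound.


Affine points = {(2, 6), (2, 11), (3, 2), (3, 15), (5, 0), (8, 8), (8, 9), (9, 3), (9, 14), (10, 5), (10, 12), (11, 4), (11, 13), (13, 7), (13, 10), (14, 1), (14, 16)}; affine count = 17; |E(F_17)| = 18.

Discriminant check: Δ ∝ 4a³ + 27b² = 4·0³ + 27·11² = 4·0 + 27·121 ≡ 3 (mod 17). Nonzero ⇒ E is nonsingular.
For each x ∈ F_17, compute rhs = x³ + 0·x + 11 mod 17, then count y ∈ F_17 with y² ≡ rhs.
  x = 0: rhs = 11, matching y values: none (0 points).
  x = 1: rhs = 12, matching y values: none (0 points).
  x = 2: rhs = 2, matching y values: 6, 11 (2 points).
  x = 3: rhs = 4, matching y values: 2, 15 (2 points).
  x = 4: rhs = 7, matching y values: none (0 points).
  x = 5: rhs = 0, matching y values: 0 (1 points).
  x = 6: rhs = 6, matching y values: none (0 points).
  x = 7: rhs = 14, matching y values: none (0 points).
  x = 8: rhs = 13, matching y values: 8, 9 (2 points).
  x = 9: rhs = 9, matching y values: 3, 14 (2 points).
  x = 10: rhs = 8, matching y values: 5, 12 (2 points).
  x = 11: rhs = 16, matching y values: 4, 13 (2 points).
  x = 12: rhs = 5, matching y values: none (0 points).
  x = 13: rhs = 15, matching y values: 7, 10 (2 points).
  x = 14: rhs = 1, matching y values: 1, 16 (2 points).
  x = 15: rhs = 3, matching y values: none (0 points).
  x = 16: rhs = 10, matching y values: none (0 points).
Total affine count: 17.
Full point count |E(F_17)| = 17 + 1 = 18.
Hasse bound: |18 − (17+1)| = |0| = 0 ≤ 2√17 ≈ 8.2462 ✓.


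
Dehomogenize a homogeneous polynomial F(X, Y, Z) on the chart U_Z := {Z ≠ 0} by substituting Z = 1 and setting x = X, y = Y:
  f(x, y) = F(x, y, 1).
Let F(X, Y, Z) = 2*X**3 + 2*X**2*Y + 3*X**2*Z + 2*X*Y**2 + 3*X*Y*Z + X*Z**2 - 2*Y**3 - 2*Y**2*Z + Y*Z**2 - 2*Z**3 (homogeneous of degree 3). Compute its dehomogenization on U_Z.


f(x, y) = 2*x**3 + 2*x**2*y + 3*x**2 + 2*x*y**2 + 3*x*y + x - 2*y**3 - 2*y**2 + y - 2

On U_Z we set Z = 1. Each monomial c·X^i·Y^j·Z^k in F becomes c·x^i·y^j·1^k = c·x^i·y^j.
Substituting Z = 1: F(X, Y, 1) = 2*x**3 + 2*x**2*y + 3*x**2 + 2*x*y**2 + 3*x*y + x - 2*y**3 - 2*y**2 + y - 2.
Note: deg(f) ≤ deg(F) = 3; strict inequality happens when F is divisible by Z (lost terms).


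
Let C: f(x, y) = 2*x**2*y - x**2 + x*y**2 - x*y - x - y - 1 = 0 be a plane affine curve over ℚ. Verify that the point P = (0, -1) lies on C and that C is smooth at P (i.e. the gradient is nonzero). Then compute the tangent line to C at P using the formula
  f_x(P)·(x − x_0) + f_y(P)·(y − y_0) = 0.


Tangent line at P: x - y - 1 = 0.

Step 1: f(0, -1) = 0, so P lies on C.
Step 2: partial derivatives
  f_x(x, y) = 4*x*y - 2*x + y**2 - y - 1, f_y(x, y) = 2*x**2 + 2*x*y - x - 1.
  f_x(P) = 1, f_y(P) = -1 (gradient nonzero, so P is smooth).
Step 3: tangent line at P: 1·(x − 0) + -1·(y − -1) = 0.
Expanding: x - y - 1 = 0.


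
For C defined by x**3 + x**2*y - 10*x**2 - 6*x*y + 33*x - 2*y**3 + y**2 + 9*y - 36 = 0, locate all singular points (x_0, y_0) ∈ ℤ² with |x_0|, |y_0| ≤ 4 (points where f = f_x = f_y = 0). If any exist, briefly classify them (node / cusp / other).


Singular points: {(3, 0)}; classification: node.

Compute partial derivatives:
  f_x = 3*x**2 + 2*x*y - 20*x - 6*y + 33.
  f_y = x**2 - 6*x - 6*y**2 + 2*y + 9.
Scan x_0 ∈ {−4, ..., 4}. For each x_0, f_y(x_0, y) is a polynomial in y; find its integer roots y ∈ {−4, ..., 4}, then test f_x and f at those candidates.
  x = -4: f_y(-4, y) = -6*y**2 + 2*y + 49; no integer root y with |y| ≤ 4.
  x = -3: f_y(-3, y) = -6*y**2 + 2*y + 36; no integer root y with |y| ≤ 4.
  x = -2: f_y(-2, y) = -6*y**2 + 2*y + 25; no integer root y with |y| ≤ 4.
  x = -1: f_y(-1, y) = -6*y**2 + 2*y + 16; no integer root y with |y| ≤ 4.
  x = 0: f_y(0, y) = -6*y**2 + 2*y + 9; no integer root y with |y| ≤ 4.
  x = 1: f_y(1, y) = -6*y**2 + 2*y + 4; vanishes at y ∈ {1}. (1, 1): f_x = 12 ≠ 0.
  x = 2: f_y(2, y) = -6*y**2 + 2*y + 1; no integer root y with |y| ≤ 4.
  x = 3: f_y(3, y) = -6*y**2 + 2*y; vanishes at y ∈ {0}. (3, 0): f_x = 0, f = 0 — SINGULAR.
  x = 4: f_y(4, y) = -6*y**2 + 2*y + 1; no integer root y with |y| ≤ 4.
Only singular point on the grid: (3, 0).
Classify: substitute x = 3 + u, y = 0 + v and expand: f = u**3 + u**2*v - u**2 - 2*v**3 + v**2.
No constant or linear terms (consistent with a singular point). Quadratic part: -u**2 + v**2. Cubic part: u**3 + u**2*v - 2*v**3.
The quadratic part v**2 - u**2 = (v − u)(v + u) splits into two distinct linear factors, so there are two distinct tangent lines y − 0 = ±(x − 3) — this is a node (ordinary double point).
Classification: node.


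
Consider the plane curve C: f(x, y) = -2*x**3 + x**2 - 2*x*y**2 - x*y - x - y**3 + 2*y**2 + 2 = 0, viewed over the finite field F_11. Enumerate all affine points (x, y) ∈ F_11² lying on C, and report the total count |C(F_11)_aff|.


Affine F_11-points: {(1, 0), (2, 10), (3, 5), (4, 2), (5, 1), (5, 4), (5, 9), (6, 6), (9, 2), (9, 7), (9, 8), (10, 8)}; count = 12.

For each of the 121 pairs (x, y) ∈ F_11², evaluate f(x, y) mod 11. Record the zeros.
  x = 0: [0↦2, 1↦3, 2↦2, 3↦4, 4↦3, 5↦4, 6↦1, 7↦10, 8↦3, 9↦7, 10↦5]  zeros at y ∈ ∅
  x = 1: [0↦0, 1↦9, 2↦1, 3↦3, 4↦9, 5↦2, 6↦9, 7↦2, 8↦8, 9↦10, 10↦2]  zeros at y ∈ {0}
  x = 2: [0↦10, 1↦5, 2↦1, 3↦3, 4↦5, 5↦1, 6↦7, 7↦6, 8↦3, 9↦3, 10↦0]  zeros at y ∈ {10}
  x = 3: [0↦9, 1↦1, 2↦1, 3↦3, 4↦1, 5↦0, 6↦5, 7↦10, 8↦9, 9↦7, 10↦9]  zeros at y ∈ {5}
  x = 4: [0↦7, 1↦7, 2↦0, 3↦2, 4↦7, 5↦9, 6↦2, 7↦2, 8↦3, 9↦10, 10↦6]  zeros at y ∈ {2}
  x = 5: [0↦3, 1↦0, 2↦8, 3↦10, 4↦0, 5↦5, 6↦8, 7↦3, 8↦6, 9↦0, 10↦1]  zeros at y ∈ {1, 4, 9}
  x = 6: [0↦7, 1↦1, 2↦2, 3↦4, 4↦1, 5↦9, 6↦0, 7↦1, 8↦6, 9↦9, 10↦4]  zeros at y ∈ {6}
  x = 7: [0↦7, 1↦9, 2↦3, 3↦5, 4↦9, 5↦9, 6↦10, 7↦6, 8↦2, 9↦3, 10↦3]  zeros at y ∈ ∅
  x = 8: [0↦2, 1↦1, 2↦10, 3↦1, 4↦1, 5↦4, 6↦4, 7↦6, 8↦4, 9↦3, 10↦8]  zeros at y ∈ ∅
  x = 9: [0↦2, 1↦9, 2↦0, 3↦2, 4↦9, 5↦4, 6↦3, 7↦0, 8↦0, 9↦8, 10↦7]  zeros at y ∈ {2, 7, 8}
  x = 10: [0↦6, 1↦10, 2↦5, 3↦7, 4↦10, 5↦8, 6↦6, 7↦9, 8↦0, 9↦6, 10↦10]  zeros at y ∈ {8}
Collecting zeros: affine points = {(1, 0), (2, 10), (3, 5), (4, 2), (5, 1), (5, 4), (5, 9), (6, 6), (9, 2), (9, 7), (9, 8), (10, 8)}.
Total count |C(F_11)_aff| = 12.


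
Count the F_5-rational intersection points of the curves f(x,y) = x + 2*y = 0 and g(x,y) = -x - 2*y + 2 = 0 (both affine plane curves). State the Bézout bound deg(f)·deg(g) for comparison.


Common zeros: ∅; count = 0; Bézout bound = 1.

deg(f) = 1, deg(g) = 1, so Bézout bound = 1.
Scan x ∈ F_5. For each x, list the y ∈ F_5 with f(x, y) ≡ 0 and those with g(x, y) ≡ 0 (mod 5); the common zeros in that column are the intersection.
  x = 0: f ≡ 0 at y ∈ {0}; g ≡ 0 at y ∈ {1}; common: ∅.
  x = 1: f ≡ 0 at y ∈ {2}; g ≡ 0 at y ∈ {3}; common: ∅.
  x = 2: f ≡ 0 at y ∈ {4}; g ≡ 0 at y ∈ {0}; common: ∅.
  x = 3: f ≡ 0 at y ∈ {1}; g ≡ 0 at y ∈ {2}; common: ∅.
  x = 4: f ≡ 0 at y ∈ {3}; g ≡ 0 at y ∈ {4}; common: ∅.
Collecting: common zeros = ∅, so the count is 0.
Comparison with the Bézout bound: 0 ≤ 1 = deg(f)·deg(g), as expected for curves with no common component (the affine F_5-count falls short of the bound because intersections may lie at infinity, over extension fields, or carry multiplicity).


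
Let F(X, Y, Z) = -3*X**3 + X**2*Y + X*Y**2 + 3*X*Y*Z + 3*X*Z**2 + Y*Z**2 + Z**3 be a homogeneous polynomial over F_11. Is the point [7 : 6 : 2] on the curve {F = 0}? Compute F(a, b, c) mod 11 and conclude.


F(7,6,2) ≡ 6 (mod 11); P is NOT on the curve.

Evaluate F(7, 6, 2) term-by-term (mod 11).
  -3*X**3 ↦ -3·343·1·1 = -1029
  X**2*Y ↦ 1·49·6·1 = 294
  X*Y**2 ↦ 1·7·36·1 = 252
  3*X*Y*Z ↦ 3·7·6·2 = 252
  3*X*Z**2 ↦ 3·7·1·4 = 84
  Y*Z**2 ↦ 1·1·6·4 = 24
  Z**3 ↦ 1·1·1·8 = 8
Sum: F(7, 6, 2) = (-1029) + (294) + (252) + (252) + (84) + (24) + (8) = -115.
Reducing mod 11: -115 ≡ 6 (mod 11).
Since F(a, b, c) ≡ 6 ≠ 0 (mod 11), P does NOT lie on the curve.


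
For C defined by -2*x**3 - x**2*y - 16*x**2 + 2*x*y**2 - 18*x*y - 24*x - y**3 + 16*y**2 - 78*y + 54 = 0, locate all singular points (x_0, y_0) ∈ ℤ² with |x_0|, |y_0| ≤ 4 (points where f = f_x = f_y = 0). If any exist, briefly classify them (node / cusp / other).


Singular points: {(-3, 3)}; classification: node.

Compute partial derivatives:
  f_x = -6*x**2 - 2*x*y - 32*x + 2*y**2 - 18*y - 24.
  f_y = -x**2 + 4*x*y - 18*x - 3*y**2 + 32*y - 78.
Scan x_0 ∈ {−4, ..., 4}. For each x_0, f_y(x_0, y) is a polynomial in y; find its integer roots y ∈ {−4, ..., 4}, then test f_x and f at those candidates.
  x = -4: f_y(-4, y) = -3*y**2 + 16*y - 22; no integer root y with |y| ≤ 4.
  x = -3: f_y(-3, y) = -3*y**2 + 20*y - 33; vanishes at y ∈ {3}. (-3, 3): f_x = 0, f = 0 — SINGULAR.
  x = -2: f_y(-2, y) = -3*y**2 + 24*y - 46; no integer root y with |y| ≤ 4.
  x = -1: f_y(-1, y) = -3*y**2 + 28*y - 61; no integer root y with |y| ≤ 4.
  x = 0: f_y(0, y) = -3*y**2 + 32*y - 78; no integer root y with |y| ≤ 4.
  x = 1: f_y(1, y) = -3*y**2 + 36*y - 97; no integer root y with |y| ≤ 4.
  x = 2: f_y(2, y) = -3*y**2 + 40*y - 118; no integer root y with |y| ≤ 4.
  x = 3: f_y(3, y) = -3*y**2 + 44*y - 141; no integer root y with |y| ≤ 4.
  x = 4: f_y(4, y) = -3*y**2 + 48*y - 166; no integer root y with |y| ≤ 4.
Only singular point on the grid: (-3, 3).
Classify: substitute x = -3 + u, y = 3 + v and expand: f = -2*u**3 - u**2*v - u**2 + 2*u*v**2 - v**3 + v**2.
No constant or linear terms (consistent with a singular point). Quadratic part: -u**2 + v**2. Cubic part: -2*u**3 - u**2*v + 2*u*v**2 - v**3.
The quadratic part v**2 - u**2 = (v − u)(v + u) splits into two distinct linear factors, so there are two distinct tangent lines y − 3 = ±(x − -3) — this is a node (ordinary double point).
Classification: node.


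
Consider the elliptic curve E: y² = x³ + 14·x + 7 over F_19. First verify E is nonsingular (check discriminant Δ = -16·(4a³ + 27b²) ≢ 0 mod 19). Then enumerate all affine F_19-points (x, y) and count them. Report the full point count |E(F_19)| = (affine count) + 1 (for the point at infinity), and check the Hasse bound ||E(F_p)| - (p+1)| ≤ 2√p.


Affine points = {(0, 8), (0, 11), (2, 9), (2, 10), (3, 0), (7, 7), (7, 12), (8, 2), (8, 17), (9, 8), (9, 11), (10, 8), (10, 11), (13, 7), (13, 12), (15, 1), (15, 18), (17, 3), (17, 16), (18, 7), (18, 12)}; affine count = 21; |E(F_19)| = 22.

Discriminant check: Δ ∝ 4a³ + 27b² = 4·14³ + 27·7² = 4·2744 + 27·49 ≡ 6 (mod 19). Nonzero ⇒ E is nonsingular.
For each x ∈ F_19, compute rhs = x³ + 14·x + 7 mod 19, then count y ∈ F_19 with y² ≡ rhs.
  x = 0: rhs = 7, matching y values: 8, 11 (2 points).
  x = 1: rhs = 3, matching y values: none (0 points).
  x = 2: rhs = 5, matching y values: 9, 10 (2 points).
  x = 3: rhs = 0, matching y values: 0 (1 points).
  x = 4: rhs = 13, matching y values: none (0 points).
  x = 5: rhs = 12, matching y values: none (0 points).
  x = 6: rhs = 3, matching y values: none (0 points).
  x = 7: rhs = 11, matching y values: 7, 12 (2 points).
  x = 8: rhs = 4, matching y values: 2, 17 (2 points).
  x = 9: rhs = 7, matching y values: 8, 11 (2 points).
  x = 10: rhs = 7, matching y values: 8, 11 (2 points).
  x = 11: rhs = 10, matching y values: none (0 points).
  x = 12: rhs = 3, matching y values: none (0 points).
  x = 13: rhs = 11, matching y values: 7, 12 (2 points).
  x = 14: rhs = 2, matching y values: none (0 points).
  x = 15: rhs = 1, matching y values: 1, 18 (2 points).
  x = 16: rhs = 14, matching y values: none (0 points).
  x = 17: rhs = 9, matching y values: 3, 16 (2 points).
  x = 18: rhs = 11, matching y values: 7, 12 (2 points).
Total affine count: 21.
Full point count |E(F_19)| = 21 + 1 = 22.
Hasse bound: |22 − (19+1)| = |2| = 2 ≤ 2√19 ≈ 8.7178 ✓.


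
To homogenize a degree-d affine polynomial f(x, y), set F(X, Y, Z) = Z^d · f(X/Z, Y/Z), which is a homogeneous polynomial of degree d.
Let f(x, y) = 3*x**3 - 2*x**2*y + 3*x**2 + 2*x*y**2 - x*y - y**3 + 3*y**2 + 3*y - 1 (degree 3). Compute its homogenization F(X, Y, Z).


F(X, Y, Z) = 3*X**3 - 2*X**2*Y + 3*X**2*Z + 2*X*Y**2 - X*Y*Z - Y**3 + 3*Y**2*Z + 3*Y*Z**2 - Z**3

deg(f) = 3.
Substitute x = X/Z, y = Y/Z into f, then multiply by Z^3.
  monomial 3·x^3·y^0 ↦ 3·X^3·Y^0·Z^0.
  monomial -2·x^2·y^1 ↦ -2·X^2·Y^1·Z^0.
  monomial 3·x^2·y^0 ↦ 3·X^2·Y^0·Z^1.
  monomial 2·x^1·y^2 ↦ 2·X^1·Y^2·Z^0.
  monomial -1·x^1·y^1 ↦ -1·X^1·Y^1·Z^1.
  monomial -1·x^0·y^3 ↦ -1·X^0·Y^3·Z^0.
  monomial 3·x^0·y^2 ↦ 3·X^0·Y^2·Z^1.
  monomial 3·x^0·y^1 ↦ 3·X^0·Y^1·Z^2.
  monomial -1·x^0·y^0 ↦ -1·X^0·Y^0·Z^3.
Collecting: F(X, Y, Z) = 3*X**3 - 2*X**2*Y + 3*X**2*Z + 2*X*Y**2 - X*Y*Z - Y**3 + 3*Y**2*Z + 3*Y*Z**2 - Z**3.


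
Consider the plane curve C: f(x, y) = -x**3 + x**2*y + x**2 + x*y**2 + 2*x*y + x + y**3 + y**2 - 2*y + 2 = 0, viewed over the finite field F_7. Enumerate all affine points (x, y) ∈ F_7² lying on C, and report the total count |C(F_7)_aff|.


Affine F_7-points: {(1, 1), (1, 2), (2, 0), (4, 0), (4, 1), (6, 3)}; count = 6.

For each of the 49 pairs (x, y) ∈ F_7², evaluate f(x, y) mod 7. Record the zeros.
  x = 0: [0↦2, 1↦2, 2↦3, 3↦4, 4↦4, 5↦2, 6↦4]  zeros at y ∈ ∅
  x = 1: [0↦3, 1↦0, 2↦0, 3↦2, 4↦5, 5↦1, 6↦3]  zeros at y ∈ {1, 2}
  x = 2: [0↦0, 1↦3, 2↦4, 3↦2, 4↦3, 5↦6, 6↦3]  zeros at y ∈ {0}
  x = 3: [0↦1, 1↦5, 2↦2, 3↦5, 4↦6, 5↦4, 6↦5]  zeros at y ∈ ∅
  x = 4: [0↦0, 1↦0, 2↦2, 3↦5, 4↦1, 5↦3, 6↦3]  zeros at y ∈ {0, 1}
  x = 5: [0↦5, 1↦3, 2↦5, 3↦3, 4↦3, 5↦4, 6↦5]  zeros at y ∈ ∅
  x = 6: [0↦3, 1↦1, 2↦5, 3↦0, 4↦6, 5↦1, 6↦5]  zeros at y ∈ {3}
Collecting zeros: affine points = {(1, 1), (1, 2), (2, 0), (4, 0), (4, 1), (6, 3)}.
Total count |C(F_7)_aff| = 6.


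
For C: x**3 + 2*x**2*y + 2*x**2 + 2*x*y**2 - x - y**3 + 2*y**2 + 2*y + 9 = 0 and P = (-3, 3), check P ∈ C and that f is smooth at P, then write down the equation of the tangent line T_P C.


Tangent line at P: -4*x - 31*y + 81 = 0.

Step 1: f(-3, 3) = 0, so P lies on C.
Step 2: partial derivatives
  f_x(x, y) = 3*x**2 + 4*x*y + 4*x + 2*y**2 - 1, f_y(x, y) = 2*x**2 + 4*x*y - 3*y**2 + 4*y + 2.
  f_x(P) = -4, f_y(P) = -31 (gradient nonzero, so P is smooth).
Step 3: tangent line at P: -4·(x − -3) + -31·(y − 3) = 0.
Expanding: -4*x - 31*y + 81 = 0.


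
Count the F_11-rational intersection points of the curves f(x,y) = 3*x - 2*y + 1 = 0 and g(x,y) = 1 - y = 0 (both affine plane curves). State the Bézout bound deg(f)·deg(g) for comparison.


Common zeros: {(4, 1)}; count = 1; Bézout bound = 1.

deg(f) = 1, deg(g) = 1, so Bézout bound = 1.
Scan x ∈ F_11. For each x, list the y ∈ F_11 with f(x, y) ≡ 0 and those with g(x, y) ≡ 0 (mod 11); the common zeros in that column are the intersection.
  x = 0: f ≡ 0 at y ∈ {6}; g ≡ 0 at y ∈ {1}; common: ∅.
  x = 1: f ≡ 0 at y ∈ {2}; g ≡ 0 at y ∈ {1}; common: ∅.
  x = 2: f ≡ 0 at y ∈ {9}; g ≡ 0 at y ∈ {1}; common: ∅.
  x = 3: f ≡ 0 at y ∈ {5}; g ≡ 0 at y ∈ {1}; common: ∅.
  x = 4: f ≡ 0 at y ∈ {1}; g ≡ 0 at y ∈ {1}; common: {1}.
  x = 5: f ≡ 0 at y ∈ {8}; g ≡ 0 at y ∈ {1}; common: ∅.
  x = 6: f ≡ 0 at y ∈ {4}; g ≡ 0 at y ∈ {1}; common: ∅.
  x = 7: f ≡ 0 at y ∈ {0}; g ≡ 0 at y ∈ {1}; common: ∅.
  x = 8: f ≡ 0 at y ∈ {7}; g ≡ 0 at y ∈ {1}; common: ∅.
  x = 9: f ≡ 0 at y ∈ {3}; g ≡ 0 at y ∈ {1}; common: ∅.
  x = 10: f ≡ 0 at y ∈ {10}; g ≡ 0 at y ∈ {1}; common: ∅.
Collecting: common zeros = {(4, 1)}, so the count is 1.
Comparison with the Bézout bound: 1 ≤ 1 = deg(f)·deg(g), as expected for curves with no common component (the bound is attained).


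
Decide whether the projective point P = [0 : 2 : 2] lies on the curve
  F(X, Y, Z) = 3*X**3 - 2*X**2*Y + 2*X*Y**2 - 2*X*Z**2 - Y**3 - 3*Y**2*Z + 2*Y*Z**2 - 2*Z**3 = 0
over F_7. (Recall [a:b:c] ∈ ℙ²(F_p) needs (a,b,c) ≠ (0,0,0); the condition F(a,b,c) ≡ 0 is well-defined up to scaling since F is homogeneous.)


F(0,2,2) ≡ 3 (mod 7); P is NOT on the curve.

Evaluate F(0, 2, 2) term-by-term (mod 7).
  3*X**3 ↦ 3·0·1·1 = 0
  -2*X**2*Y ↦ -2·0·2·1 = 0
  2*X*Y**2 ↦ 2·0·4·1 = 0
  -2*X*Z**2 ↦ -2·0·1·4 = 0
  -Y**3 ↦ -1·1·8·1 = -8
  -3*Y**2*Z ↦ -3·1·4·2 = -24
  2*Y*Z**2 ↦ 2·1·2·4 = 16
  -2*Z**3 ↦ -2·1·1·8 = -16
Sum: F(0, 2, 2) = (0) + (0) + (0) + (0) + (-8) + (-24) + (16) + (-16) = -32.
Reducing mod 7: -32 ≡ 3 (mod 7).
Since F(a, b, c) ≡ 3 ≠ 0 (mod 7), P does NOT lie on the curve.


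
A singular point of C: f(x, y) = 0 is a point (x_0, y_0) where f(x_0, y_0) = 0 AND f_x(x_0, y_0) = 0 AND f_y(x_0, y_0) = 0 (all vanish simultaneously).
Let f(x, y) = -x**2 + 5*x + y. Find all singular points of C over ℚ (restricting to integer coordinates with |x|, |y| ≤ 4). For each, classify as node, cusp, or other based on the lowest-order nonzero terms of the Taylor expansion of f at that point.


No singular points in the scanned grid; C is smooth there.

Compute partial derivatives:
  f_x = 5 - 2*x.
  f_y = 1.
f_y = 1 is a nonzero constant, so f_y never vanishes: no point (x, y) can satisfy f = f_x = f_y = 0. In particular no (x, y) ∈ {−4, ..., 4}² is singular; the curve is smooth.


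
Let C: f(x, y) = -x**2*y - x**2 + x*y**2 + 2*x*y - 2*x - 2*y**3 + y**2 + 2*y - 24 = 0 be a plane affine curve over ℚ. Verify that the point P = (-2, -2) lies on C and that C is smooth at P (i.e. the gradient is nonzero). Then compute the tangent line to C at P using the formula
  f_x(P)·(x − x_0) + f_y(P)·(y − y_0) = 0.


Tangent line at P: -6*x - 26*y - 64 = 0.

Step 1: f(-2, -2) = 0, so P lies on C.
Step 2: partial derivatives
  f_x(x, y) = -2*x*y - 2*x + y**2 + 2*y - 2, f_y(x, y) = -x**2 + 2*x*y + 2*x - 6*y**2 + 2*y + 2.
  f_x(P) = -6, f_y(P) = -26 (gradient nonzero, so P is smooth).
Step 3: tangent line at P: -6·(x − -2) + -26·(y − -2) = 0.
Expanding: -6*x - 26*y - 64 = 0.


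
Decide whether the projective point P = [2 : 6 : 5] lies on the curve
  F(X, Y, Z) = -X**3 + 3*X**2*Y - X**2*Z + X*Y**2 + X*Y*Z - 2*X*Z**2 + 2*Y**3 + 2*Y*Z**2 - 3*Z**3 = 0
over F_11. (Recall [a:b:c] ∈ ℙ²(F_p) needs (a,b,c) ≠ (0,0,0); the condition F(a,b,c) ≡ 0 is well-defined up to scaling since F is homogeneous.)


F(2,6,5) ≡ 4 (mod 11); P is NOT on the curve.

Evaluate F(2, 6, 5) term-by-term (mod 11).
  -X**3 ↦ -1·8·1·1 = -8
  3*X**2*Y ↦ 3·4·6·1 = 72
  -X**2*Z ↦ -1·4·1·5 = -20
  X*Y**2 ↦ 1·2·36·1 = 72
  X*Y*Z ↦ 1·2·6·5 = 60
  -2*X*Z**2 ↦ -2·2·1·25 = -100
  2*Y**3 ↦ 2·1·216·1 = 432
  2*Y*Z**2 ↦ 2·1·6·25 = 300
  -3*Z**3 ↦ -3·1·1·125 = -375
Sum: F(2, 6, 5) = (-8) + (72) + (-20) + (72) + (60) + (-100) + (432) + (300) + (-375) = 433.
Reducing mod 11: 433 ≡ 4 (mod 11).
Since F(a, b, c) ≡ 4 ≠ 0 (mod 11), P does NOT lie on the curve.


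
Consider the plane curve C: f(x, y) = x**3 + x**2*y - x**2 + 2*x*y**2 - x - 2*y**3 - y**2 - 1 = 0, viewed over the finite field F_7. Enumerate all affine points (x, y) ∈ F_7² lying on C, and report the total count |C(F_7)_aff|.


Affine F_7-points: {(0, 2), (0, 6), (1, 6), (2, 3), (2, 4), (2, 5), (3, 0), (4, 4), (5, 1), (5, 3), (5, 4), (6, 2), (6, 5)}; count = 13.

For each of the 49 pairs (x, y) ∈ F_7², evaluate f(x, y) mod 7. Record the zeros.
  x = 0: [0↦6, 1↦3, 2↦0, 3↦6, 4↦2, 5↦4, 6↦0]  zeros at y ∈ {2, 6}
  x = 1: [0↦5, 1↦5, 2↦2, 3↦5, 4↦2, 5↦2, 6↦0]  zeros at y ∈ {6}
  x = 2: [0↦1, 1↦6, 2↦5, 3↦0, 4↦0, 5↦0, 6↦2]  zeros at y ∈ {3, 4, 5}
  x = 3: [0↦0, 1↦5, 2↦1, 3↦4, 4↦2, 5↦4, 6↦5]  zeros at y ∈ {0}
  x = 4: [0↦1, 1↦1, 2↦3, 3↦2, 4↦0, 5↦6, 6↦1]  zeros at y ∈ {4}
  x = 5: [0↦3, 1↦0, 2↦3, 3↦0, 4↦0, 5↦5, 6↦3]  zeros at y ∈ {1, 3, 4}
  x = 6: [0↦5, 1↦1, 2↦0, 3↦4, 4↦1, 5↦0, 6↦3]  zeros at y ∈ {2, 5}
Collecting zeros: affine points = {(0, 2), (0, 6), (1, 6), (2, 3), (2, 4), (2, 5), (3, 0), (4, 4), (5, 1), (5, 3), (5, 4), (6, 2), (6, 5)}.
Total count |C(F_7)_aff| = 13.


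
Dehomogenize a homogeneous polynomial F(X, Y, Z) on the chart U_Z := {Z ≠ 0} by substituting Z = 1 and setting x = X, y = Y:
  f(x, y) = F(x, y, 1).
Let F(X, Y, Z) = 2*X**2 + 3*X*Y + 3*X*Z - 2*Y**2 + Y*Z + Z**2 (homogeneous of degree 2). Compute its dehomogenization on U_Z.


f(x, y) = 2*x**2 + 3*x*y + 3*x - 2*y**2 + y + 1

On U_Z we set Z = 1. Each monomial c·X^i·Y^j·Z^k in F becomes c·x^i·y^j·1^k = c·x^i·y^j.
Substituting Z = 1: F(X, Y, 1) = 2*x**2 + 3*x*y + 3*x - 2*y**2 + y + 1.
Note: deg(f) ≤ deg(F) = 2; strict inequality happens when F is divisible by Z (lost terms).


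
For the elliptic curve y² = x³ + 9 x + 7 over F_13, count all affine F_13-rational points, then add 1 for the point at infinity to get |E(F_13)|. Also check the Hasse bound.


Affine points = {(1, 2), (1, 11), (3, 3), (3, 10), (4, 4), (4, 9), (6, 2), (6, 11), (7, 6), (7, 7), (12, 6), (12, 7)}; affine count = 12; |E(F_13)| = 13.

Discriminant check: Δ ∝ 4a³ + 27b² = 4·9³ + 27·7² = 4·729 + 27·49 ≡ 1 (mod 13). Nonzero ⇒ E is nonsingular.
For each x ∈ F_13, compute rhs = x³ + 9·x + 7 mod 13, then count y ∈ F_13 with y² ≡ rhs.
  x = 0: rhs = 7, matching y values: none (0 points).
  x = 1: rhs = 4, matching y values: 2, 11 (2 points).
  x = 2: rhs = 7, matching y values: none (0 points).
  x = 3: rhs = 9, matching y values: 3, 10 (2 points).
  x = 4: rhs = 3, matching y values: 4, 9 (2 points).
  x = 5: rhs = 8, matching y values: none (0 points).
  x = 6: rhs = 4, matching y values: 2, 11 (2 points).
  x = 7: rhs = 10, matching y values: 6, 7 (2 points).
  x = 8: rhs = 6, matching y values: none (0 points).
  x = 9: rhs = 11, matching y values: none (0 points).
  x = 10: rhs = 5, matching y values: none (0 points).
  x = 11: rhs = 7, matching y values: none (0 points).
  x = 12: rhs = 10, matching y values: 6, 7 (2 points).
Total affine count: 12.
Full point count |E(F_13)| = 12 + 1 = 13.
Hasse bound: |13 − (13+1)| = |-1| = 1 ≤ 2√13 ≈ 7.2111 ✓.


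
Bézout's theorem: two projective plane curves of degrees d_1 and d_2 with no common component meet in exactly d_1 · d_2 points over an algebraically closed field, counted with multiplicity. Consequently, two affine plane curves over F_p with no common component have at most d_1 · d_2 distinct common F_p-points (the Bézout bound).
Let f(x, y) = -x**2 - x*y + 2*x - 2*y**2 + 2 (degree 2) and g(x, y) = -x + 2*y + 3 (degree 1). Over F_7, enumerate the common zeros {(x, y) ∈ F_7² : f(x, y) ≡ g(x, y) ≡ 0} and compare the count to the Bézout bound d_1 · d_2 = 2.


Common zeros: ∅; count = 0; Bézout bound = 2.

deg(f) = 2, deg(g) = 1, so Bézout bound = 2.
Scan x ∈ F_7. For each x, list the y ∈ F_7 with f(x, y) ≡ 0 and those with g(x, y) ≡ 0 (mod 7); the common zeros in that column are the intersection.
  x = 0: f ≡ 0 at y ∈ {1, 6}; g ≡ 0 at y ∈ {2}; common: ∅.
  x = 1: f ≡ 0 at y ∈ {1, 2}; g ≡ 0 at y ∈ {6}; common: ∅.
  x = 2: f ≡ 0 at y ∈ ∅; g ≡ 0 at y ∈ {3}; common: ∅.
  x = 3: f ≡ 0 at y ∈ {3, 6}; g ≡ 0 at y ∈ {0}; common: ∅.
  x = 4: f ≡ 0 at y ∈ ∅; g ≡ 0 at y ∈ {4}; common: ∅.
  x = 5: f ≡ 0 at y ∈ ∅; g ≡ 0 at y ∈ {1}; common: ∅.
  x = 6: f ≡ 0 at y ∈ {2}; g ≡ 0 at y ∈ {5}; common: ∅.
Collecting: common zeros = ∅, so the count is 0.
Comparison with the Bézout bound: 0 ≤ 2 = deg(f)·deg(g), as expected for curves with no common component (the affine F_7-count falls short of the bound because intersections may lie at infinity, over extension fields, or carry multiplicity).


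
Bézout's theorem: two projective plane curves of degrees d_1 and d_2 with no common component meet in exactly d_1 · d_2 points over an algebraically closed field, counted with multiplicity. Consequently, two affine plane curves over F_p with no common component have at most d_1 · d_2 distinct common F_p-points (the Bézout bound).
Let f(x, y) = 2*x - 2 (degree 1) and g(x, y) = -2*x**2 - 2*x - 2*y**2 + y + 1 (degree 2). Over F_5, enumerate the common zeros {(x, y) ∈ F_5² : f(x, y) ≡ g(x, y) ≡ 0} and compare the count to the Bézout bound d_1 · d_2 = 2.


Common zeros: ∅; count = 0; Bézout bound = 2.

deg(f) = 1, deg(g) = 2, so Bézout bound = 2.
Scan x ∈ F_5. For each x, list the y ∈ F_5 with f(x, y) ≡ 0 and those with g(x, y) ≡ 0 (mod 5); the common zeros in that column are the intersection.
  x = 0: f ≡ 0 at y ∈ ∅; g ≡ 0 at y ∈ {1, 2}; common: ∅.
  x = 1: f ≡ 0 at y ∈ {0, 1, 2, 3, 4}; g ≡ 0 at y ∈ ∅; common: ∅.
  x = 2: f ≡ 0 at y ∈ ∅; g ≡ 0 at y ∈ ∅; common: ∅.
  x = 3: f ≡ 0 at y ∈ ∅; g ≡ 0 at y ∈ ∅; common: ∅.
  x = 4: f ≡ 0 at y ∈ ∅; g ≡ 0 at y ∈ {1, 2}; common: ∅.
Collecting: common zeros = ∅, so the count is 0.
Comparison with the Bézout bound: 0 ≤ 2 = deg(f)·deg(g), as expected for curves with no common component (the affine F_5-count falls short of the bound because intersections may lie at infinity, over extension fields, or carry multiplicity).


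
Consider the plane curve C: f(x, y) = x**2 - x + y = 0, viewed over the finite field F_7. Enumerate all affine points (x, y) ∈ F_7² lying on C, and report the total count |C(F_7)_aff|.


Affine F_7-points: {(0, 0), (1, 0), (2, 5), (3, 1), (4, 2), (5, 1), (6, 5)}; count = 7.

For each of the 49 pairs (x, y) ∈ F_7², evaluate f(x, y) mod 7. Record the zeros.
  x = 0: [0↦0, 1↦1, 2↦2, 3↦3, 4↦4, 5↦5, 6↦6]  zeros at y ∈ {0}
  x = 1: [0↦0, 1↦1, 2↦2, 3↦3, 4↦4, 5↦5, 6↦6]  zeros at y ∈ {0}
  x = 2: [0↦2, 1↦3, 2↦4, 3↦5, 4↦6, 5↦0, 6↦1]  zeros at y ∈ {5}
  x = 3: [0↦6, 1↦0, 2↦1, 3↦2, 4↦3, 5↦4, 6↦5]  zeros at y ∈ {1}
  x = 4: [0↦5, 1↦6, 2↦0, 3↦1, 4↦2, 5↦3, 6↦4]  zeros at y ∈ {2}
  x = 5: [0↦6, 1↦0, 2↦1, 3↦2, 4↦3, 5↦4, 6↦5]  zeros at y ∈ {1}
  x = 6: [0↦2, 1↦3, 2↦4, 3↦5, 4↦6, 5↦0, 6↦1]  zeros at y ∈ {5}
Collecting zeros: affine points = {(0, 0), (1, 0), (2, 5), (3, 1), (4, 2), (5, 1), (6, 5)}.
Total count |C(F_7)_aff| = 7.


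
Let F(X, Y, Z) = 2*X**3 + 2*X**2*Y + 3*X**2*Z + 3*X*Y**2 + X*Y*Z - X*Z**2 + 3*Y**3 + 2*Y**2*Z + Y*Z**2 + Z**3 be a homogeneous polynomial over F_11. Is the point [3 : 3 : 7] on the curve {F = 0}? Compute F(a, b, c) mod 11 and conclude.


F(3,3,7) ≡ 1 (mod 11); P is NOT on the curve.

Evaluate F(3, 3, 7) term-by-term (mod 11).
  2*X**3 ↦ 2·27·1·1 = 54
  2*X**2*Y ↦ 2·9·3·1 = 54
  3*X**2*Z ↦ 3·9·1·7 = 189
  3*X*Y**2 ↦ 3·3·9·1 = 81
  X*Y*Z ↦ 1·3·3·7 = 63
  -X*Z**2 ↦ -1·3·1·49 = -147
  3*Y**3 ↦ 3·1·27·1 = 81
  2*Y**2*Z ↦ 2·1·9·7 = 126
  Y*Z**2 ↦ 1·1·3·49 = 147
  Z**3 ↦ 1·1·1·343 = 343
Sum: F(3, 3, 7) = (54) + (54) + (189) + (81) + (63) + (-147) + (81) + (126) + (147) + (343) = 991.
Reducing mod 11: 991 ≡ 1 (mod 11).
Since F(a, b, c) ≡ 1 ≠ 0 (mod 11), P does NOT lie on the curve.


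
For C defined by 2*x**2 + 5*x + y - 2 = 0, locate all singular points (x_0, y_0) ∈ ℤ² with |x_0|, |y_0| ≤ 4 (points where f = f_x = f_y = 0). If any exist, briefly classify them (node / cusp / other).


No singular points in the scanned grid; C is smooth there.

Compute partial derivatives:
  f_x = 4*x + 5.
  f_y = 1.
f_y = 1 is a nonzero constant, so f_y never vanishes: no point (x, y) can satisfy f = f_x = f_y = 0. In particular no (x, y) ∈ {−4, ..., 4}² is singular; the curve is smooth.


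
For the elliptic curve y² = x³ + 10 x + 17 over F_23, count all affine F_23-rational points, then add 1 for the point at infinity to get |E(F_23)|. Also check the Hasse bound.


Affine points = {(4, 11), (4, 12), (5, 10), (5, 13), (7, 4), (7, 19), (9, 10), (9, 13), (10, 6), (10, 17), (11, 3), (11, 20), (12, 5), (12, 18), (14, 7), (14, 16), (15, 0), (16, 8), (16, 15), (18, 7), (18, 16), (20, 11), (20, 12), (21, 9), (21, 14), (22, 11), (22, 12)}; affine count = 27; |E(F_23)| = 28.

Discriminant check: Δ ∝ 4a³ + 27b² = 4·10³ + 27·17² = 4·1000 + 27·289 ≡ 4 (mod 23). Nonzero ⇒ E is nonsingular.
For each x ∈ F_23, compute rhs = x³ + 10·x + 17 mod 23, then count y ∈ F_23 with y² ≡ rhs.
  x = 0: rhs = 17, matching y values: none (0 points).
  x = 1: rhs = 5, matching y values: none (0 points).
  x = 2: rhs = 22, matching y values: none (0 points).
  x = 3: rhs = 5, matching y values: none (0 points).
  x = 4: rhs = 6, matching y values: 11, 12 (2 points).
  x = 5: rhs = 8, matching y values: 10, 13 (2 points).
  x = 6: rhs = 17, matching y values: none (0 points).
  x = 7: rhs = 16, matching y values: 4, 19 (2 points).
  x = 8: rhs = 11, matching y values: none (0 points).
  x = 9: rhs = 8, matching y values: 10, 13 (2 points).
  x = 10: rhs = 13, matching y values: 6, 17 (2 points).
  x = 11: rhs = 9, matching y values: 3, 20 (2 points).
  x = 12: rhs = 2, matching y values: 5, 18 (2 points).
  x = 13: rhs = 21, matching y values: none (0 points).
  x = 14: rhs = 3, matching y values: 7, 16 (2 points).
  x = 15: rhs = 0, matching y values: 0 (1 points).
  x = 16: rhs = 18, matching y values: 8, 15 (2 points).
  x = 17: rhs = 17, matching y values: none (0 points).
  x = 18: rhs = 3, matching y values: 7, 16 (2 points).
  x = 19: rhs = 5, matching y values: none (0 points).
  x = 20: rhs = 6, matching y values: 11, 12 (2 points).
  x = 21: rhs = 12, matching y values: 9, 14 (2 points).
  x = 22: rhs = 6, matching y values: 11, 12 (2 points).
Total affine count: 27.
Full point count |E(F_23)| = 27 + 1 = 28.
Hasse bound: |28 − (23+1)| = |4| = 4 ≤ 2√23 ≈ 9.5917 ✓.


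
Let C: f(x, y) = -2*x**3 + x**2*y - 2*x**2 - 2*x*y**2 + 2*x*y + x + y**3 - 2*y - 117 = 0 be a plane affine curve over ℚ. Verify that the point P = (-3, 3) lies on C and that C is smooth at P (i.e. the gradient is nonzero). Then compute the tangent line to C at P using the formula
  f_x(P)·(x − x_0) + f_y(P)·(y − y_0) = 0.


Tangent line at P: -71*x + 64*y - 405 = 0.

Step 1: f(-3, 3) = 0, so P lies on C.
Step 2: partial derivatives
  f_x(x, y) = -6*x**2 + 2*x*y - 4*x - 2*y**2 + 2*y + 1, f_y(x, y) = x**2 - 4*x*y + 2*x + 3*y**2 - 2.
  f_x(P) = -71, f_y(P) = 64 (gradient nonzero, so P is smooth).
Step 3: tangent line at P: -71·(x − -3) + 64·(y − 3) = 0.
Expanding: -71*x + 64*y - 405 = 0.


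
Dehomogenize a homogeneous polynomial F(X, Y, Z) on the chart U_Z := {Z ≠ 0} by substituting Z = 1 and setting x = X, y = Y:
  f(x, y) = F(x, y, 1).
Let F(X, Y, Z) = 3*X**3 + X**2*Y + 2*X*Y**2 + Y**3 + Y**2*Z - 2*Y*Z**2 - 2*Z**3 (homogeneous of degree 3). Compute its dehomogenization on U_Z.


f(x, y) = 3*x**3 + x**2*y + 2*x*y**2 + y**3 + y**2 - 2*y - 2

On U_Z we set Z = 1. Each monomial c·X^i·Y^j·Z^k in F becomes c·x^i·y^j·1^k = c·x^i·y^j.
Substituting Z = 1: F(X, Y, 1) = 3*x**3 + x**2*y + 2*x*y**2 + y**3 + y**2 - 2*y - 2.
Note: deg(f) ≤ deg(F) = 3; strict inequality happens when F is divisible by Z (lost terms).


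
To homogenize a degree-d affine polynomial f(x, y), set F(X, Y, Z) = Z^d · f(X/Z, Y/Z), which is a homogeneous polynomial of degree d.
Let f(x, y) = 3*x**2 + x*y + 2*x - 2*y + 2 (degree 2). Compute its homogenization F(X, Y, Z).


F(X, Y, Z) = 3*X**2 + X*Y + 2*X*Z - 2*Y*Z + 2*Z**2

deg(f) = 2.
Substitute x = X/Z, y = Y/Z into f, then multiply by Z^2.
  monomial 3·x^2·y^0 ↦ 3·X^2·Y^0·Z^0.
  monomial 1·x^1·y^1 ↦ 1·X^1·Y^1·Z^0.
  monomial 2·x^1·y^0 ↦ 2·X^1·Y^0·Z^1.
  monomial -2·x^0·y^1 ↦ -2·X^0·Y^1·Z^1.
  monomial 2·x^0·y^0 ↦ 2·X^0·Y^0·Z^2.
Collecting: F(X, Y, Z) = 3*X**2 + X*Y + 2*X*Z - 2*Y*Z + 2*Z**2.


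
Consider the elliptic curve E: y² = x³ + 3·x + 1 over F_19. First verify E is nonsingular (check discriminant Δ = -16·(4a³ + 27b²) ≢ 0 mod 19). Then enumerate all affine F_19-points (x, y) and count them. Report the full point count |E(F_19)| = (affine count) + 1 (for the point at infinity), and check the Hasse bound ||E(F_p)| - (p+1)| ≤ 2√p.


Affine points = {(0, 1), (0, 18), (1, 9), (1, 10), (4, 1), (4, 18), (6, 8), (6, 11), (7, 2), (7, 17), (8, 9), (8, 10), (9, 4), (9, 15), (10, 9), (10, 10), (11, 4), (11, 15), (12, 6), (12, 13), (15, 1), (15, 18), (17, 5), (17, 14), (18, 4), (18, 15)}; affine count = 26; |E(F_19)| = 27.

Discriminant check: Δ ∝ 4a³ + 27b² = 4·3³ + 27·1² = 4·27 + 27·1 ≡ 2 (mod 19). Nonzero ⇒ E is nonsingular.
For each x ∈ F_19, compute rhs = x³ + 3·x + 1 mod 19, then count y ∈ F_19 with y² ≡ rhs.
  x = 0: rhs = 1, matching y values: 1, 18 (2 points).
  x = 1: rhs = 5, matching y values: 9, 10 (2 points).
  x = 2: rhs = 15, matching y values: none (0 points).
  x = 3: rhs = 18, matching y values: none (0 points).
  x = 4: rhs = 1, matching y values: 1, 18 (2 points).
  x = 5: rhs = 8, matching y values: none (0 points).
  x = 6: rhs = 7, matching y values: 8, 11 (2 points).
  x = 7: rhs = 4, matching y values: 2, 17 (2 points).
  x = 8: rhs = 5, matching y values: 9, 10 (2 points).
  x = 9: rhs = 16, matching y values: 4, 15 (2 points).
  x = 10: rhs = 5, matching y values: 9, 10 (2 points).
  x = 11: rhs = 16, matching y values: 4, 15 (2 points).
  x = 12: rhs = 17, matching y values: 6, 13 (2 points).
  x = 13: rhs = 14, matching y values: none (0 points).
  x = 14: rhs = 13, matching y values: none (0 points).
  x = 15: rhs = 1, matching y values: 1, 18 (2 points).
  x = 16: rhs = 3, matching y values: none (0 points).
  x = 17: rhs = 6, matching y values: 5, 14 (2 points).
  x = 18: rhs = 16, matching y values: 4, 15 (2 points).
Total affine count: 26.
Full point count |E(F_19)| = 26 + 1 = 27.
Hasse bound: |27 − (19+1)| = |7| = 7 ≤ 2√19 ≈ 8.7178 ✓.


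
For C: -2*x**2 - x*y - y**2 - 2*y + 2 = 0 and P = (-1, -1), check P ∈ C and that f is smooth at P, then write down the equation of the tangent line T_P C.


Tangent line at P: 5*x + y + 6 = 0.

Step 1: f(-1, -1) = 0, so P lies on C.
Step 2: partial derivatives
  f_x(x, y) = -4*x - y, f_y(x, y) = -x - 2*y - 2.
  f_x(P) = 5, f_y(P) = 1 (gradient nonzero, so P is smooth).
Step 3: tangent line at P: 5·(x − -1) + 1·(y − -1) = 0.
Expanding: 5*x + y + 6 = 0.


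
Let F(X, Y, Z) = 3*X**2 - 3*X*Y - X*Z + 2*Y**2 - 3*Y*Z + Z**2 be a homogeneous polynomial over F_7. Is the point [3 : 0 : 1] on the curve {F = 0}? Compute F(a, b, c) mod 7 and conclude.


F(3,0,1) ≡ 4 (mod 7); P is NOT on the curve.

Evaluate F(3, 0, 1) term-by-term (mod 7).
  3*X**2 ↦ 3·9·1·1 = 27
  -3*X*Y ↦ -3·3·0·1 = 0
  -X*Z ↦ -1·3·1·1 = -3
  2*Y**2 ↦ 2·1·0·1 = 0
  -3*Y*Z ↦ -3·1·0·1 = 0
  Z**2 ↦ 1·1·1·1 = 1
Sum: F(3, 0, 1) = (27) + (0) + (-3) + (0) + (0) + (1) = 25.
Reducing mod 7: 25 ≡ 4 (mod 7).
Since F(a, b, c) ≡ 4 ≠ 0 (mod 7), P does NOT lie on the curve.


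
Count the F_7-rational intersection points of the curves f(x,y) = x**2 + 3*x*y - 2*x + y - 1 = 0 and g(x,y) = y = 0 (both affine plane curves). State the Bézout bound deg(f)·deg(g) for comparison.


Common zeros: {(4, 0), (5, 0)}; count = 2; Bézout bound = 2.

deg(f) = 2, deg(g) = 1, so Bézout bound = 2.
Scan x ∈ F_7. For each x, list the y ∈ F_7 with f(x, y) ≡ 0 and those with g(x, y) ≡ 0 (mod 7); the common zeros in that column are the intersection.
  x = 0: f ≡ 0 at y ∈ {1}; g ≡ 0 at y ∈ {0}; common: ∅.
  x = 1: f ≡ 0 at y ∈ {4}; g ≡ 0 at y ∈ {0}; common: ∅.
  x = 2: f ≡ 0 at y ∈ ∅; g ≡ 0 at y ∈ {0}; common: ∅.
  x = 3: f ≡ 0 at y ∈ {4}; g ≡ 0 at y ∈ {0}; common: ∅.
  x = 4: f ≡ 0 at y ∈ {0}; g ≡ 0 at y ∈ {0}; common: {0}.
  x = 5: f ≡ 0 at y ∈ {0}; g ≡ 0 at y ∈ {0}; common: {0}.
  x = 6: f ≡ 0 at y ∈ {1}; g ≡ 0 at y ∈ {0}; common: ∅.
Collecting: common zeros = {(4, 0), (5, 0)}, so the count is 2.
Comparison with the Bézout bound: 2 ≤ 2 = deg(f)·deg(g), as expected for curves with no common component (the bound is attained).


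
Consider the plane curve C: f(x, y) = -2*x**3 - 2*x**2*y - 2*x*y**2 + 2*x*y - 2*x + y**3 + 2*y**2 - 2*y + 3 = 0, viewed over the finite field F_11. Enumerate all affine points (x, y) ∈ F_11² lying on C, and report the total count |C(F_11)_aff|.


Affine F_11-points: {(0, 8), (1, 4), (1, 8), (1, 10), (2, 8), (6, 6), (8, 7)}; count = 7.

For each of the 121 pairs (x, y) ∈ F_11², evaluate f(x, y) mod 11. Record the zeros.
  x = 0: [0↦3, 1↦4, 2↦4, 3↦9, 4↦3, 5↦3, 6↦4, 7↦1, 8↦0, 9↦7, 10↦6]  zeros at y ∈ {8}
  x = 1: [0↦10, 1↦9, 2↦3, 3↦9, 4↦0, 5↦4, 6↦5, 7↦9, 8↦0, 9↦6, 10↦0]  zeros at y ∈ {4, 8, 10}
  x = 2: [0↦5, 1↦9, 2↦4, 3↦7, 4↦2, 5↦6, 6↦3, 7↦10, 8↦0, 9↦1, 10↦8]  zeros at y ∈ {8}
  x = 3: [0↦9, 1↦3, 2↦6, 3↦2, 4↦8, 5↦8, 6↦8, 7↦3, 8↦10, 9↦2, 10↦7]  zeros at y ∈ ∅
  x = 4: [0↦10, 1↦1, 2↦8, 3↦4, 4↦6, 5↦9, 6↦8, 7↦9, 8↦7, 9↦8, 10↦7]  zeros at y ∈ ∅
  x = 5: [0↦7, 1↦2, 2↦9, 3↦1, 4↦6, 5↦8, 6↦2, 7↦5, 8↦1, 9↦7, 10↦7]  zeros at y ∈ ∅
  x = 6: [0↦10, 1↦5, 2↦8, 3↦3, 4↦7, 5↦4, 6↦0, 7↦1, 8↦2, 9↦9, 10↦6]  zeros at y ∈ {6}
  x = 7: [0↦7, 1↦9, 2↦4, 3↦9, 4↦8, 5↦7, 6↦1, 7↦7, 8↦9, 9↦2, 10↦3]  zeros at y ∈ ∅
  x = 8: [0↦8, 1↦2, 2↦7, 3↦7, 4↦8, 5↦5, 6↦4, 7↦0, 8↦10, 9↦7, 10↦8]  zeros at y ∈ {7}
  x = 9: [0↦1, 1↦5, 2↦5, 3↦7, 4↦6, 5↦8, 6↦8, 7↦1, 8↦4, 9↦1, 10↦9]  zeros at y ∈ ∅
  x = 10: [0↦7, 1↦6, 2↦8, 3↦8, 4↦1, 5↦4, 6↦1, 7↦9, 8↦1, 9↦5, 10↦5]  zeros at y ∈ ∅
Collecting zeros: affine points = {(0, 8), (1, 4), (1, 8), (1, 10), (2, 8), (6, 6), (8, 7)}.
Total count |C(F_11)_aff| = 7.
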